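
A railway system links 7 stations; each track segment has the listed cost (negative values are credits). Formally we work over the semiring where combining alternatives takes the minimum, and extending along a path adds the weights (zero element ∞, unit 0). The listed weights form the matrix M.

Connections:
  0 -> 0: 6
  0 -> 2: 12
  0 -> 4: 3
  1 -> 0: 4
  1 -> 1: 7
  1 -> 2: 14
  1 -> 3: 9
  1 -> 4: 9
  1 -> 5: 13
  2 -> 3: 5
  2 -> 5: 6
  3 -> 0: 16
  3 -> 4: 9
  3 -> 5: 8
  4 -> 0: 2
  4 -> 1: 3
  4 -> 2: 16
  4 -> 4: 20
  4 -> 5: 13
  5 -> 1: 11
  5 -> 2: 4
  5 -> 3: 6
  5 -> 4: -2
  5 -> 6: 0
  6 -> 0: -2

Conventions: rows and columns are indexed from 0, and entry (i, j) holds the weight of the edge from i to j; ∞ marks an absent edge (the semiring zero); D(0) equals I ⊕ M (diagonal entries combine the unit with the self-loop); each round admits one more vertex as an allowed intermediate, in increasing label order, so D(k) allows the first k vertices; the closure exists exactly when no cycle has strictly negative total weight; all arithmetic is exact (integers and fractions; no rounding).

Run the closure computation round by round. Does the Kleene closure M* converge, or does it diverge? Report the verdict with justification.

D(0):
  [0, ∞, 12, ∞, 3, ∞, ∞]
  [4, 0, 14, 9, 9, 13, ∞]
  [∞, ∞, 0, 5, ∞, 6, ∞]
  [16, ∞, ∞, 0, 9, 8, ∞]
  [2, 3, 16, ∞, 0, 13, ∞]
  [∞, 11, 4, 6, -2, 0, 0]
  [-2, ∞, ∞, ∞, ∞, ∞, 0]
D(1):
  [0, ∞, 12, ∞, 3, ∞, ∞]
  [4, 0, 14, 9, 7, 13, ∞]
  [∞, ∞, 0, 5, ∞, 6, ∞]
  [16, ∞, 28, 0, 9, 8, ∞]
  [2, 3, 14, ∞, 0, 13, ∞]
  [∞, 11, 4, 6, -2, 0, 0]
  [-2, ∞, 10, ∞, 1, ∞, 0]
D(2):
  [0, ∞, 12, ∞, 3, ∞, ∞]
  [4, 0, 14, 9, 7, 13, ∞]
  [∞, ∞, 0, 5, ∞, 6, ∞]
  [16, ∞, 28, 0, 9, 8, ∞]
  [2, 3, 14, 12, 0, 13, ∞]
  [15, 11, 4, 6, -2, 0, 0]
  [-2, ∞, 10, ∞, 1, ∞, 0]
D(3):
  [0, ∞, 12, 17, 3, 18, ∞]
  [4, 0, 14, 9, 7, 13, ∞]
  [∞, ∞, 0, 5, ∞, 6, ∞]
  [16, ∞, 28, 0, 9, 8, ∞]
  [2, 3, 14, 12, 0, 13, ∞]
  [15, 11, 4, 6, -2, 0, 0]
  [-2, ∞, 10, 15, 1, 16, 0]
D(4):
  [0, ∞, 12, 17, 3, 18, ∞]
  [4, 0, 14, 9, 7, 13, ∞]
  [21, ∞, 0, 5, 14, 6, ∞]
  [16, ∞, 28, 0, 9, 8, ∞]
  [2, 3, 14, 12, 0, 13, ∞]
  [15, 11, 4, 6, -2, 0, 0]
  [-2, ∞, 10, 15, 1, 16, 0]
D(5):
  [0, 6, 12, 15, 3, 16, ∞]
  [4, 0, 14, 9, 7, 13, ∞]
  [16, 17, 0, 5, 14, 6, ∞]
  [11, 12, 23, 0, 9, 8, ∞]
  [2, 3, 14, 12, 0, 13, ∞]
  [0, 1, 4, 6, -2, 0, 0]
  [-2, 4, 10, 13, 1, 14, 0]
D(6):
  [0, 6, 12, 15, 3, 16, 16]
  [4, 0, 14, 9, 7, 13, 13]
  [6, 7, 0, 5, 4, 6, 6]
  [8, 9, 12, 0, 6, 8, 8]
  [2, 3, 14, 12, 0, 13, 13]
  [0, 1, 4, 6, -2, 0, 0]
  [-2, 4, 10, 13, 1, 14, 0]
D(7):
  [0, 6, 12, 15, 3, 16, 16]
  [4, 0, 14, 9, 7, 13, 13]
  [4, 7, 0, 5, 4, 6, 6]
  [6, 9, 12, 0, 6, 8, 8]
  [2, 3, 14, 12, 0, 13, 13]
  [-2, 1, 4, 6, -2, 0, 0]
  [-2, 4, 10, 13, 1, 14, 0]
Key observation: every diagonal entry stays at the unit through all rounds, so no improving cycle exists.
Answer: CONVERGES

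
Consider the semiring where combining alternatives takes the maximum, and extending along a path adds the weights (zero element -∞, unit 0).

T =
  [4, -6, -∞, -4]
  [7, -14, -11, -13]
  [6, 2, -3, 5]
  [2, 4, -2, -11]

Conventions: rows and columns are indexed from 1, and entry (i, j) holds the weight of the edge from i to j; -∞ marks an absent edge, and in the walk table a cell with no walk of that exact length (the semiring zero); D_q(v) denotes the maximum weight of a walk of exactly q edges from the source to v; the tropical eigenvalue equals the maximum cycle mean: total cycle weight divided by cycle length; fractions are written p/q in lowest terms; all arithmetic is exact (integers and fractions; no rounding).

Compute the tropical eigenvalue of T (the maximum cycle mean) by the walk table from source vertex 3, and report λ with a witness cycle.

q=0: [-∞, -∞, 0, -∞]
q=1: [6, 2, -3, 5]
q=2: [10, 9, 3, 2]
q=3: [16, 6, 0, 8]
q=4: [20, 12, 6, 12]
Optimal cycle mean attained by: cycle 1->1, total 4, length 1.
Answer: λ = 4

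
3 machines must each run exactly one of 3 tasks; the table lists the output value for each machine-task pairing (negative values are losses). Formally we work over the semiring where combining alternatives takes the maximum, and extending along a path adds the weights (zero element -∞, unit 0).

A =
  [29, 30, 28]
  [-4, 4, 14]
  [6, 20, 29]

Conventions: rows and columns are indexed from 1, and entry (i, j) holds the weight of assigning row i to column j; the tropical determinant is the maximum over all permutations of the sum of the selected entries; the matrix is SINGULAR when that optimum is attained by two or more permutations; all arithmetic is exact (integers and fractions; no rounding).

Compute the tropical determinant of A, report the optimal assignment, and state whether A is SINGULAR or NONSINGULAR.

σ = (1, 2, 3): 29 + 4 + 29 = 62
σ = (1, 3, 2): 29 + 14 + 20 = 63
σ = (2, 1, 3): 30 + (-4) + 29 = 55
σ = (2, 3, 1): 30 + 14 + 6 = 50
σ = (3, 1, 2): 28 + (-4) + 20 = 44
σ = (3, 2, 1): 28 + 4 + 6 = 38
Optimal value attained by: σ = (1, 3, 2).
Answer: det⊕(A) = 63; verdict: NONSINGULAR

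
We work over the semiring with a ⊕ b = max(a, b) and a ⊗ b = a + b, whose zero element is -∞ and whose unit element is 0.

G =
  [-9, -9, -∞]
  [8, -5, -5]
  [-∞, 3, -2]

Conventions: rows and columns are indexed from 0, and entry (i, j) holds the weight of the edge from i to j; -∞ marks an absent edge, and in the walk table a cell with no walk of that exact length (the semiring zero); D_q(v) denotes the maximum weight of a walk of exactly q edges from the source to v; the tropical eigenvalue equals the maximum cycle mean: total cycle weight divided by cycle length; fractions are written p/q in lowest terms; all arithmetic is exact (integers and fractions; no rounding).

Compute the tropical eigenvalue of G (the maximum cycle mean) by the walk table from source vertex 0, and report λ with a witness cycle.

q=0: [0, -∞, -∞]
q=1: [-9, -9, -∞]
q=2: [-1, -14, -14]
q=3: [-6, -10, -16]
Optimal cycle mean attained by: cycle 0->1->0, total (-9) + 8, length 2.
Answer: λ = -1/2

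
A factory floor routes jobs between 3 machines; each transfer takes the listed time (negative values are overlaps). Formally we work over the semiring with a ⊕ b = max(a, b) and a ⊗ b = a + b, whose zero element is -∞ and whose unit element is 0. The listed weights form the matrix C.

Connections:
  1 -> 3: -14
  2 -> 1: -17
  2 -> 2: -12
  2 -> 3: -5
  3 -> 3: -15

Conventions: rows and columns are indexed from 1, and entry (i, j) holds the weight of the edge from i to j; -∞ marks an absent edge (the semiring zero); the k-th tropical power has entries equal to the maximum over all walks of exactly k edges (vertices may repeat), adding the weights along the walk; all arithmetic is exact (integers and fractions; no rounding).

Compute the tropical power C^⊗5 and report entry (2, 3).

C^⊗2:
  [-∞, -∞, -29]
  [-29, -24, -17]
  [-∞, -∞, -30]
C^⊗3:
  [-∞, -∞, -44]
  [-41, -36, -29]
  [-∞, -∞, -45]
C^⊗4:
  [-∞, -∞, -59]
  [-53, -48, -41]
  [-∞, -∞, -60]
C^⊗5:
  [-∞, -∞, -74]
  [-65, -60, -53]
  [-∞, -∞, -75]
Key observation: the optimum is the walk 2->2->2->2->2->3, with weight (-12) + (-12) + (-12) + (-12) + (-5) = -53.
Optimal value attained by: walk 2->2->2->2->2->3.
Answer: (C^⊗5)[2][3] = -53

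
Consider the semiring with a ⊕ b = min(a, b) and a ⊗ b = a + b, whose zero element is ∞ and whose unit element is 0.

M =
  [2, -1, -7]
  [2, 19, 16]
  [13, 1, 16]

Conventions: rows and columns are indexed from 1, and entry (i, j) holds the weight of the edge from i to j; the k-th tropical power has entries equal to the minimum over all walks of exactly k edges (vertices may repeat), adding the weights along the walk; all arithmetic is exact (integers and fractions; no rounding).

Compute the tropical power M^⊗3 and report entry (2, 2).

M^⊗2:
  [1, -6, -5]
  [4, 1, -5]
  [3, 12, 6]
M^⊗3:
  [-4, -4, -6]
  [3, -4, -3]
  [5, 2, -4]
Key observation: the optimum is the walk 2->1->3->2, with weight 2 + (-7) + 1 = -4.
Optimal value attained by: walk 2->1->3->2.
Answer: (M^⊗3)[2][2] = -4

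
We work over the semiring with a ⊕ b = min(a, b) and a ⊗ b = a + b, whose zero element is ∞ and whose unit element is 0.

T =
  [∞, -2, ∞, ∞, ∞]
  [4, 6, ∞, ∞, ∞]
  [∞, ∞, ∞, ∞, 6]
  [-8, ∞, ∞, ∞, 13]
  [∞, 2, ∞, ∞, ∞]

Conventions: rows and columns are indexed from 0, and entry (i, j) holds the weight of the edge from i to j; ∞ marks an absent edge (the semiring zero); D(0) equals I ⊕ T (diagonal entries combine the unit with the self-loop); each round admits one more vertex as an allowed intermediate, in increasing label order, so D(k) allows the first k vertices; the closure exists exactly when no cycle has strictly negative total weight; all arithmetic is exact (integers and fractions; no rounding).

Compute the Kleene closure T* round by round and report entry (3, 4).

D(0):
  [0, -2, ∞, ∞, ∞]
  [4, 0, ∞, ∞, ∞]
  [∞, ∞, 0, ∞, 6]
  [-8, ∞, ∞, 0, 13]
  [∞, 2, ∞, ∞, 0]
D(1):
  [0, -2, ∞, ∞, ∞]
  [4, 0, ∞, ∞, ∞]
  [∞, ∞, 0, ∞, 6]
  [-8, -10, ∞, 0, 13]
  [∞, 2, ∞, ∞, 0]
D(2):
  [0, -2, ∞, ∞, ∞]
  [4, 0, ∞, ∞, ∞]
  [∞, ∞, 0, ∞, 6]
  [-8, -10, ∞, 0, 13]
  [6, 2, ∞, ∞, 0]
D(3):
  [0, -2, ∞, ∞, ∞]
  [4, 0, ∞, ∞, ∞]
  [∞, ∞, 0, ∞, 6]
  [-8, -10, ∞, 0, 13]
  [6, 2, ∞, ∞, 0]
D(4):
  [0, -2, ∞, ∞, ∞]
  [4, 0, ∞, ∞, ∞]
  [∞, ∞, 0, ∞, 6]
  [-8, -10, ∞, 0, 13]
  [6, 2, ∞, ∞, 0]
D(5):
  [0, -2, ∞, ∞, ∞]
  [4, 0, ∞, ∞, ∞]
  [12, 8, 0, ∞, 6]
  [-8, -10, ∞, 0, 13]
  [6, 2, ∞, ∞, 0]
Answer: T*[3][4] = 13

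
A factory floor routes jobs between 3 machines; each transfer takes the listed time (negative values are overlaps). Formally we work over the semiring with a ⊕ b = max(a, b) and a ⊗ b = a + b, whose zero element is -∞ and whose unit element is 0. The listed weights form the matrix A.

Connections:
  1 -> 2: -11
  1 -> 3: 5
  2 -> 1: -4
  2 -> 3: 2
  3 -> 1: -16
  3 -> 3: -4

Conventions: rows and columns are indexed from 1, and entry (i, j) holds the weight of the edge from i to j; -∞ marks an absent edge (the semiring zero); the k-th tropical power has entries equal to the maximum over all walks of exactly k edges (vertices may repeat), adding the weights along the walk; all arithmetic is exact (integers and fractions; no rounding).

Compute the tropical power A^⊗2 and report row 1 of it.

A^⊗2:
  [-11, -∞, 1]
  [-14, -15, 1]
  [-20, -27, -8]
Answer: row 1 of A^⊗2 = [-11, -∞, 1]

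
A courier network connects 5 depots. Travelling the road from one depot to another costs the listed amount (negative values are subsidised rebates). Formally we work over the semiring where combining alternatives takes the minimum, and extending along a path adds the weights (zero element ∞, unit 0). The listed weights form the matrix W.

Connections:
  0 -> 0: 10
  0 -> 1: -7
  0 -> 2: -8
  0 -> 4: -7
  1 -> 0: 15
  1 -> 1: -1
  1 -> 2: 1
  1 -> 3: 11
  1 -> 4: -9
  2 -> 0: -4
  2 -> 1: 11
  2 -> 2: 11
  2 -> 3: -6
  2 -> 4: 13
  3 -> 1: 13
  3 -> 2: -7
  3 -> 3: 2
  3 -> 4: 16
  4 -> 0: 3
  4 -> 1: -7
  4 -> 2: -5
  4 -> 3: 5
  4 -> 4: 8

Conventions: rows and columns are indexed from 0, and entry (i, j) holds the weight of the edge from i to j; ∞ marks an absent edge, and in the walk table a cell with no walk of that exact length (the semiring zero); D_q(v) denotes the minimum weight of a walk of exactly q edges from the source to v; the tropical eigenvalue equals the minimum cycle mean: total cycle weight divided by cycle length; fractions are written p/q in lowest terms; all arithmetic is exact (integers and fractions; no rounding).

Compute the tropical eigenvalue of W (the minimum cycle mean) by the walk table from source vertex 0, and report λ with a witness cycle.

q=0: [0, ∞, ∞, ∞, ∞]
q=1: [10, -7, -8, ∞, -7]
q=2: [-12, -14, -12, -14, -16]
q=3: [-16, -23, -21, -18, -23]
q=4: [-25, -30, -28, -27, -32]
q=5: [-32, -39, -37, -34, -39]
Optimal cycle mean attained by: cycle 1->4->1, total (-9) + (-7), length 2.
Answer: λ = -8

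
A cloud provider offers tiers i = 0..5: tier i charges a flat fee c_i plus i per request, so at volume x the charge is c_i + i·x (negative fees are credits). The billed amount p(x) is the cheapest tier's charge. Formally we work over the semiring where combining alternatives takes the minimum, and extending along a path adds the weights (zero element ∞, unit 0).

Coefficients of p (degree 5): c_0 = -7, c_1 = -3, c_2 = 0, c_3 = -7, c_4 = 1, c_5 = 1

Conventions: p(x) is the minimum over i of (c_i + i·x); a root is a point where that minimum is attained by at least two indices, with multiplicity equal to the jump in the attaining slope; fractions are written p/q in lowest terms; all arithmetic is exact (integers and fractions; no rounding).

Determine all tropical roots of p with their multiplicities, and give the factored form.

hull edge (i=0, c=-7) to (i=3, c=-7): slope 0, span 3
hull edge (i=3, c=-7) to (i=5, c=1): slope 4, span 2
Factored form: p(x) = 1 ⊗ (x ⊕ (-4)) ⊗ (x ⊕ (-4)) ⊗ (x ⊕ 0) ⊗ (x ⊕ 0) ⊗ (x ⊕ 0)
Answer: roots = -4 (mult 2), 0 (mult 3)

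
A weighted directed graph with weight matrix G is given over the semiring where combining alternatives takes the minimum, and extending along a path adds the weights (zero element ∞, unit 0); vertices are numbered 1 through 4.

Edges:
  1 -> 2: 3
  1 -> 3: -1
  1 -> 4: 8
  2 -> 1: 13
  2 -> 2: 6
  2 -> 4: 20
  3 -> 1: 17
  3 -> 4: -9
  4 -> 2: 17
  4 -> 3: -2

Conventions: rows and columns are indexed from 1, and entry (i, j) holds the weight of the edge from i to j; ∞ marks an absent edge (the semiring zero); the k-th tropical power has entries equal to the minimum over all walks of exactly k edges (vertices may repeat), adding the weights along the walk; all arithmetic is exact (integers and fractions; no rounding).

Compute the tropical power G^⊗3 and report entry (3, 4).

G^⊗2:
  [16, 9, 6, -10]
  [19, 12, 12, 21]
  [∞, 8, -11, 25]
  [15, 23, ∞, -11]
G^⊗3:
  [22, 7, -12, -3]
  [25, 18, 18, 3]
  [6, 14, 23, -20]
  [36, 6, -13, 23]
Key observation: the optimum is the walk 3->4->3->4, with weight (-9) + (-2) + (-9) = -20.
Optimal value attained by: walk 3->4->3->4.
Answer: (G^⊗3)[3][4] = -20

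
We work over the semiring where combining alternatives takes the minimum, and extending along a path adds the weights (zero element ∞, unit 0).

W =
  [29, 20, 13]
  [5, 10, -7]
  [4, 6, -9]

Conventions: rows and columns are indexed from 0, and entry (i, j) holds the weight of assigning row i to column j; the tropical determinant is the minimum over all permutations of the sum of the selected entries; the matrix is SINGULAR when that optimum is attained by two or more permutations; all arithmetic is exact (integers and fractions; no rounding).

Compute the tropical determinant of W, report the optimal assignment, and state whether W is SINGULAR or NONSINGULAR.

σ = (0, 1, 2): 29 + 10 + (-9) = 30
σ = (0, 2, 1): 29 + (-7) + 6 = 28
σ = (1, 0, 2): 20 + 5 + (-9) = 16
σ = (1, 2, 0): 20 + (-7) + 4 = 17
σ = (2, 0, 1): 13 + 5 + 6 = 24
σ = (2, 1, 0): 13 + 10 + 4 = 27
Optimal value attained by: σ = (1, 0, 2).
Answer: det⊕(W) = 16; verdict: NONSINGULAR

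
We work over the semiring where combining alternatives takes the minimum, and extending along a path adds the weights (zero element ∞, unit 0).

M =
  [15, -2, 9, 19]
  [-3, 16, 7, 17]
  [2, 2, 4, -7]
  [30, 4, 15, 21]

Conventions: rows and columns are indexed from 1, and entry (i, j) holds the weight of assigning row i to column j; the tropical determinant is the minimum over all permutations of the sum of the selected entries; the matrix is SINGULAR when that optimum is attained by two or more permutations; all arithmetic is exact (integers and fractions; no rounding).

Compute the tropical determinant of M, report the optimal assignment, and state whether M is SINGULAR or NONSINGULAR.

σ = (1, 2, 3, 4): 15 + 16 + 4 + 21 = 56
σ = (1, 2, 4, 3): 15 + 16 + (-7) + 15 = 39
σ = (1, 3, 2, 4): 15 + 7 + 2 + 21 = 45
σ = (1, 3, 4, 2): 15 + 7 + (-7) + 4 = 19
σ = (1, 4, 2, 3): 15 + 17 + 2 + 15 = 49
σ = (1, 4, 3, 2): 15 + 17 + 4 + 4 = 40
σ = (2, 1, 3, 4): (-2) + (-3) + 4 + 21 = 20
σ = (2, 1, 4, 3): (-2) + (-3) + (-7) + 15 = 3
σ = (2, 3, 1, 4): (-2) + 7 + 2 + 21 = 28
σ = (2, 3, 4, 1): (-2) + 7 + (-7) + 30 = 28
σ = (2, 4, 1, 3): (-2) + 17 + 2 + 15 = 32
σ = (2, 4, 3, 1): (-2) + 17 + 4 + 30 = 49
σ = (3, 1, 2, 4): 9 + (-3) + 2 + 21 = 29
σ = (3, 1, 4, 2): 9 + (-3) + (-7) + 4 = 3
σ = (3, 2, 1, 4): 9 + 16 + 2 + 21 = 48
σ = (3, 2, 4, 1): 9 + 16 + (-7) + 30 = 48
σ = (3, 4, 1, 2): 9 + 17 + 2 + 4 = 32
σ = (3, 4, 2, 1): 9 + 17 + 2 + 30 = 58
σ = (4, 1, 2, 3): 19 + (-3) + 2 + 15 = 33
σ = (4, 1, 3, 2): 19 + (-3) + 4 + 4 = 24
σ = (4, 2, 1, 3): 19 + 16 + 2 + 15 = 52
σ = (4, 2, 3, 1): 19 + 16 + 4 + 30 = 69
σ = (4, 3, 1, 2): 19 + 7 + 2 + 4 = 32
σ = (4, 3, 2, 1): 19 + 7 + 2 + 30 = 58
Optimal value attained by: σ = (2, 1, 4, 3).
Answer: det⊕(M) = 3; verdict: SINGULAR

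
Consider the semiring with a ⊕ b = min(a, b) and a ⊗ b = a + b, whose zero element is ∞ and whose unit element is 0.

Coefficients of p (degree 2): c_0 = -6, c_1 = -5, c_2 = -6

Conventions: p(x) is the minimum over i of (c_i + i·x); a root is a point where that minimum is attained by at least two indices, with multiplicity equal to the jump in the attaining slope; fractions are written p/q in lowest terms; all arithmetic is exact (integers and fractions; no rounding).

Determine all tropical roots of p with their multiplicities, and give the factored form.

hull edge (i=0, c=-6) to (i=2, c=-6): slope 0, span 2
Factored form: p(x) = -6 ⊗ (x ⊕ 0) ⊗ (x ⊕ 0)
Answer: roots = 0 (mult 2)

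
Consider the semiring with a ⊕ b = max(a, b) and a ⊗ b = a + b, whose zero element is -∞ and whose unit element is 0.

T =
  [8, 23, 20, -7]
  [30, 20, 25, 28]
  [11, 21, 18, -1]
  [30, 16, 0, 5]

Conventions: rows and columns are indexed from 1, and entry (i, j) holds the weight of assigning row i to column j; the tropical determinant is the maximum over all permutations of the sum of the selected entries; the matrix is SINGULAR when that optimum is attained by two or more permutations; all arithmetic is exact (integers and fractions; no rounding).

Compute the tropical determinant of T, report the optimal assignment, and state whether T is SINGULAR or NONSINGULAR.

σ = (1, 2, 3, 4): 8 + 20 + 18 + 5 = 51
σ = (1, 2, 4, 3): 8 + 20 + (-1) + 0 = 27
σ = (1, 3, 2, 4): 8 + 25 + 21 + 5 = 59
σ = (1, 3, 4, 2): 8 + 25 + (-1) + 16 = 48
σ = (1, 4, 2, 3): 8 + 28 + 21 + 0 = 57
σ = (1, 4, 3, 2): 8 + 28 + 18 + 16 = 70
σ = (2, 1, 3, 4): 23 + 30 + 18 + 5 = 76
σ = (2, 1, 4, 3): 23 + 30 + (-1) + 0 = 52
σ = (2, 3, 1, 4): 23 + 25 + 11 + 5 = 64
σ = (2, 3, 4, 1): 23 + 25 + (-1) + 30 = 77
σ = (2, 4, 1, 3): 23 + 28 + 11 + 0 = 62
σ = (2, 4, 3, 1): 23 + 28 + 18 + 30 = 99
σ = (3, 1, 2, 4): 20 + 30 + 21 + 5 = 76
σ = (3, 1, 4, 2): 20 + 30 + (-1) + 16 = 65
σ = (3, 2, 1, 4): 20 + 20 + 11 + 5 = 56
σ = (3, 2, 4, 1): 20 + 20 + (-1) + 30 = 69
σ = (3, 4, 1, 2): 20 + 28 + 11 + 16 = 75
σ = (3, 4, 2, 1): 20 + 28 + 21 + 30 = 99
σ = (4, 1, 2, 3): (-7) + 30 + 21 + 0 = 44
σ = (4, 1, 3, 2): (-7) + 30 + 18 + 16 = 57
σ = (4, 2, 1, 3): (-7) + 20 + 11 + 0 = 24
σ = (4, 2, 3, 1): (-7) + 20 + 18 + 30 = 61
σ = (4, 3, 1, 2): (-7) + 25 + 11 + 16 = 45
σ = (4, 3, 2, 1): (-7) + 25 + 21 + 30 = 69
Optimal value attained by: σ = (2, 4, 3, 1).
Answer: det⊕(T) = 99; verdict: SINGULAR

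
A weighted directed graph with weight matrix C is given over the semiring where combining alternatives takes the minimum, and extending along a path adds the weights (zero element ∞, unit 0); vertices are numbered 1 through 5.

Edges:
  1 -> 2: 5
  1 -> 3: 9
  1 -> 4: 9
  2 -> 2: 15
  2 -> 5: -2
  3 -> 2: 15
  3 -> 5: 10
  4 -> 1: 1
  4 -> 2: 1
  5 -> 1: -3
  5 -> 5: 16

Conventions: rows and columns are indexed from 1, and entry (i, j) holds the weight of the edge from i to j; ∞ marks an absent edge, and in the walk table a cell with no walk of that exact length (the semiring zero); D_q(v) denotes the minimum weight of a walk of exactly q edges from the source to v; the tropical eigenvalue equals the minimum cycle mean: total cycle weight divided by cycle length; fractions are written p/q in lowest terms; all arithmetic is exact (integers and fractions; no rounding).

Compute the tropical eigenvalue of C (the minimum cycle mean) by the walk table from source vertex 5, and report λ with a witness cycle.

q=0: [∞, ∞, ∞, ∞, 0]
q=1: [-3, ∞, ∞, ∞, 16]
q=2: [13, 2, 6, 6, 32]
q=3: [7, 7, 22, 22, 0]
q=4: [-3, 12, 16, 16, 5]
q=5: [2, 2, 6, 6, 10]
Optimal cycle mean attained by: cycle 1->2->5->1, total 5 + (-2) + (-3), length 3.
Answer: λ = 0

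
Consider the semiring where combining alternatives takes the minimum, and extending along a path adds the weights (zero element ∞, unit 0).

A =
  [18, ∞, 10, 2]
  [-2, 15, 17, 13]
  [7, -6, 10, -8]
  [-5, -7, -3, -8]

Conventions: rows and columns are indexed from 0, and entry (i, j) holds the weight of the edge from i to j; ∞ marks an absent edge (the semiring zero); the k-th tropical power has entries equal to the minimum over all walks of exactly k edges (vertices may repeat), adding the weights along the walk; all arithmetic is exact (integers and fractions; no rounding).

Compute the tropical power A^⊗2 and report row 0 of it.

A^⊗2:
  [-3, -5, -1, -6]
  [8, 6, 8, 0]
  [-13, -15, -11, -16]
  [-13, -15, -11, -16]
Answer: row 0 of A^⊗2 = [-3, -5, -1, -6]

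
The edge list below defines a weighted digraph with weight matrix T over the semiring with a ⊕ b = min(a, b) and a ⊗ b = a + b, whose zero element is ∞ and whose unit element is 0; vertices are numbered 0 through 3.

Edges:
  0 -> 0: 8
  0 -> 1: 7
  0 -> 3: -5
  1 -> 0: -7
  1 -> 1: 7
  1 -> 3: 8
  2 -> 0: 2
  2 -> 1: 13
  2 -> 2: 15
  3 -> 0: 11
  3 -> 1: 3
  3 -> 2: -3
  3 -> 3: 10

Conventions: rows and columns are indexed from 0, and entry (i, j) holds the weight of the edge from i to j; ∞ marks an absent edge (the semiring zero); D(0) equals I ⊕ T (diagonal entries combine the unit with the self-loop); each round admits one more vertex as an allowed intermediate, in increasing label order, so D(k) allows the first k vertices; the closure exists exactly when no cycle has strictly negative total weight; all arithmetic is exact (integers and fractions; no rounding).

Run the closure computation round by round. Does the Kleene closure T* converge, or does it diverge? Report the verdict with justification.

D(0):
  [0, 7, ∞, -5]
  [-7, 0, ∞, 8]
  [2, 13, 0, ∞]
  [11, 3, -3, 0]
D(1):
  [0, 7, ∞, -5]
  [-7, 0, ∞, -12]
  [2, 9, 0, -3]
  [11, 3, -3, 0]
Detection: at round 2, diagonal entry (3, 3) turns strictly negative.
Key observation: the cycle 3->1->0->3 has total weight 3 + (-7) + (-5), which is strictly negative.
Answer: DIVERGES — negative cycle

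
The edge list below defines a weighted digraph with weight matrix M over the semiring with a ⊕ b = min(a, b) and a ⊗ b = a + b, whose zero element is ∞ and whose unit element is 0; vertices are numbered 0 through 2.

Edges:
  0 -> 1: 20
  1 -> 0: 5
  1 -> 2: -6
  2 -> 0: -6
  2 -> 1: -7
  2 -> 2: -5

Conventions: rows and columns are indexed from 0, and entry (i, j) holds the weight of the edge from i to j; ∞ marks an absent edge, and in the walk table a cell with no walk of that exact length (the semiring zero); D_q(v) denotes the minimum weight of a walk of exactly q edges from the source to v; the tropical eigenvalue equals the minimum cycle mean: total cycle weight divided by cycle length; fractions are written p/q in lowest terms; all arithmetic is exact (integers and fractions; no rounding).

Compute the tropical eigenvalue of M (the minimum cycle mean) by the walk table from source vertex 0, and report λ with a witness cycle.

q=0: [0, ∞, ∞]
q=1: [∞, 20, ∞]
q=2: [25, ∞, 14]
q=3: [8, 7, 9]
Optimal cycle mean attained by: cycle 1->2->1, total (-6) + (-7), length 2.
Answer: λ = -13/2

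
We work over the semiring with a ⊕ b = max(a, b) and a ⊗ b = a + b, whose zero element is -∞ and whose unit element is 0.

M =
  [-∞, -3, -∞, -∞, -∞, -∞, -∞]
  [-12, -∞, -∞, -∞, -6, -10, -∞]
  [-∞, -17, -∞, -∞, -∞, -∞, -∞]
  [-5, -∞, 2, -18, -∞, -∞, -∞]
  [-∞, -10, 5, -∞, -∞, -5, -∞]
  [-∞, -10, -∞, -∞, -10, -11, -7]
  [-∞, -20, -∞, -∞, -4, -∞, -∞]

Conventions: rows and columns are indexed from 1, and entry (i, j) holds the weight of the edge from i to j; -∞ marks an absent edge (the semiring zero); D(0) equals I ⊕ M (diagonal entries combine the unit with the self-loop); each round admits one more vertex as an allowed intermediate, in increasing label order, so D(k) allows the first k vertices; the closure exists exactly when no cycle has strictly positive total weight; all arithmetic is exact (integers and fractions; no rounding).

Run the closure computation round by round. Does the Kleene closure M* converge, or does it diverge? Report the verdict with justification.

D(0):
  [0, -3, -∞, -∞, -∞, -∞, -∞]
  [-12, 0, -∞, -∞, -6, -10, -∞]
  [-∞, -17, 0, -∞, -∞, -∞, -∞]
  [-5, -∞, 2, 0, -∞, -∞, -∞]
  [-∞, -10, 5, -∞, 0, -5, -∞]
  [-∞, -10, -∞, -∞, -10, 0, -7]
  [-∞, -20, -∞, -∞, -4, -∞, 0]
D(1):
  [0, -3, -∞, -∞, -∞, -∞, -∞]
  [-12, 0, -∞, -∞, -6, -10, -∞]
  [-∞, -17, 0, -∞, -∞, -∞, -∞]
  [-5, -8, 2, 0, -∞, -∞, -∞]
  [-∞, -10, 5, -∞, 0, -5, -∞]
  [-∞, -10, -∞, -∞, -10, 0, -7]
  [-∞, -20, -∞, -∞, -4, -∞, 0]
D(2):
  [0, -3, -∞, -∞, -9, -13, -∞]
  [-12, 0, -∞, -∞, -6, -10, -∞]
  [-29, -17, 0, -∞, -23, -27, -∞]
  [-5, -8, 2, 0, -14, -18, -∞]
  [-22, -10, 5, -∞, 0, -5, -∞]
  [-22, -10, -∞, -∞, -10, 0, -7]
  [-32, -20, -∞, -∞, -4, -30, 0]
D(3):
  [0, -3, -∞, -∞, -9, -13, -∞]
  [-12, 0, -∞, -∞, -6, -10, -∞]
  [-29, -17, 0, -∞, -23, -27, -∞]
  [-5, -8, 2, 0, -14, -18, -∞]
  [-22, -10, 5, -∞, 0, -5, -∞]
  [-22, -10, -∞, -∞, -10, 0, -7]
  [-32, -20, -∞, -∞, -4, -30, 0]
D(4):
  [0, -3, -∞, -∞, -9, -13, -∞]
  [-12, 0, -∞, -∞, -6, -10, -∞]
  [-29, -17, 0, -∞, -23, -27, -∞]
  [-5, -8, 2, 0, -14, -18, -∞]
  [-22, -10, 5, -∞, 0, -5, -∞]
  [-22, -10, -∞, -∞, -10, 0, -7]
  [-32, -20, -∞, -∞, -4, -30, 0]
D(5):
  [0, -3, -4, -∞, -9, -13, -∞]
  [-12, 0, -1, -∞, -6, -10, -∞]
  [-29, -17, 0, -∞, -23, -27, -∞]
  [-5, -8, 2, 0, -14, -18, -∞]
  [-22, -10, 5, -∞, 0, -5, -∞]
  [-22, -10, -5, -∞, -10, 0, -7]
  [-26, -14, 1, -∞, -4, -9, 0]
D(6):
  [0, -3, -4, -∞, -9, -13, -20]
  [-12, 0, -1, -∞, -6, -10, -17]
  [-29, -17, 0, -∞, -23, -27, -34]
  [-5, -8, 2, 0, -14, -18, -25]
  [-22, -10, 5, -∞, 0, -5, -12]
  [-22, -10, -5, -∞, -10, 0, -7]
  [-26, -14, 1, -∞, -4, -9, 0]
D(7):
  [0, -3, -4, -∞, -9, -13, -20]
  [-12, 0, -1, -∞, -6, -10, -17]
  [-29, -17, 0, -∞, -23, -27, -34]
  [-5, -8, 2, 0, -14, -18, -25]
  [-22, -10, 5, -∞, 0, -5, -12]
  [-22, -10, -5, -∞, -10, 0, -7]
  [-26, -14, 1, -∞, -4, -9, 0]
Key observation: every diagonal entry stays at the unit through all rounds, so no improving cycle exists.
Answer: CONVERGES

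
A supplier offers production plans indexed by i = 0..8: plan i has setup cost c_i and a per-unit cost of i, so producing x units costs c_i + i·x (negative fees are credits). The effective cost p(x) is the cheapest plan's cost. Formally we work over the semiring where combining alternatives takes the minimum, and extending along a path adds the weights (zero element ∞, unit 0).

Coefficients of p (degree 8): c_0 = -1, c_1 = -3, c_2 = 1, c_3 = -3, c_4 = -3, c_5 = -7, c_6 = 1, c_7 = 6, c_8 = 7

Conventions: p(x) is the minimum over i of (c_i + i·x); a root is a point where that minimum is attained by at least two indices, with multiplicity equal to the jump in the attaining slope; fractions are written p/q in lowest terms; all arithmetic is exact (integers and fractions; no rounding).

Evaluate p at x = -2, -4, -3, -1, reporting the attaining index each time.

p(-2) = min(-1+0·(-2)=-1, -3+1·(-2)=-5, 1+2·(-2)=-3, -3+3·(-2)=-9, -3+4·(-2)=-11, -7+5·(-2)=-17, 1+6·(-2)=-11, 6+7·(-2)=-8, 7+8·(-2)=-9) = -17 (attained by i=5)
p(-4) = min(-1+0·(-4)=-1, -3+1·(-4)=-7, 1+2·(-4)=-7, -3+3·(-4)=-15, -3+4·(-4)=-19, -7+5·(-4)=-27, 1+6·(-4)=-23, 6+7·(-4)=-22, 7+8·(-4)=-25) = -27 (attained by i=5)
p(-3) = min(-1+0·(-3)=-1, -3+1·(-3)=-6, 1+2·(-3)=-5, -3+3·(-3)=-12, -3+4·(-3)=-15, -7+5·(-3)=-22, 1+6·(-3)=-17, 6+7·(-3)=-15, 7+8·(-3)=-17) = -22 (attained by i=5)
p(-1) = min(-1+0·(-1)=-1, -3+1·(-1)=-4, 1+2·(-1)=-1, -3+3·(-1)=-6, -3+4·(-1)=-7, -7+5·(-1)=-12, 1+6·(-1)=-5, 6+7·(-1)=-1, 7+8·(-1)=-1) = -12 (attained by i=5)
Answer: p(-2) = -17; p(-4) = -27; p(-3) = -22; p(-1) = -12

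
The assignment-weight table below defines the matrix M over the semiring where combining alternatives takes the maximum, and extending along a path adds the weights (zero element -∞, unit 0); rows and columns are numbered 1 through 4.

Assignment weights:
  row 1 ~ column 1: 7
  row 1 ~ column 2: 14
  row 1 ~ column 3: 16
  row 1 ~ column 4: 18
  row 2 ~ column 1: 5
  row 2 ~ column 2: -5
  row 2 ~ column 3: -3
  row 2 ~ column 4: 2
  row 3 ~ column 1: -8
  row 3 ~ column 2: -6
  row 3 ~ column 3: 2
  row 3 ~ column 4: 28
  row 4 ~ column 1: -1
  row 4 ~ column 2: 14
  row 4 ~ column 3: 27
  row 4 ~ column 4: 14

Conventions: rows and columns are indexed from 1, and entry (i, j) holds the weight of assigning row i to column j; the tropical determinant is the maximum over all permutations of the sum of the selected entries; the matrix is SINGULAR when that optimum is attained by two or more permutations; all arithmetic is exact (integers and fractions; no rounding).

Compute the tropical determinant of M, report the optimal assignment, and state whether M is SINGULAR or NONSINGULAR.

σ = (1, 2, 3, 4): 7 + (-5) + 2 + 14 = 18
σ = (1, 2, 4, 3): 7 + (-5) + 28 + 27 = 57
σ = (1, 3, 2, 4): 7 + (-3) + (-6) + 14 = 12
σ = (1, 3, 4, 2): 7 + (-3) + 28 + 14 = 46
σ = (1, 4, 2, 3): 7 + 2 + (-6) + 27 = 30
σ = (1, 4, 3, 2): 7 + 2 + 2 + 14 = 25
σ = (2, 1, 3, 4): 14 + 5 + 2 + 14 = 35
σ = (2, 1, 4, 3): 14 + 5 + 28 + 27 = 74
σ = (2, 3, 1, 4): 14 + (-3) + (-8) + 14 = 17
σ = (2, 3, 4, 1): 14 + (-3) + 28 + (-1) = 38
σ = (2, 4, 1, 3): 14 + 2 + (-8) + 27 = 35
σ = (2, 4, 3, 1): 14 + 2 + 2 + (-1) = 17
σ = (3, 1, 2, 4): 16 + 5 + (-6) + 14 = 29
σ = (3, 1, 4, 2): 16 + 5 + 28 + 14 = 63
σ = (3, 2, 1, 4): 16 + (-5) + (-8) + 14 = 17
σ = (3, 2, 4, 1): 16 + (-5) + 28 + (-1) = 38
σ = (3, 4, 1, 2): 16 + 2 + (-8) + 14 = 24
σ = (3, 4, 2, 1): 16 + 2 + (-6) + (-1) = 11
σ = (4, 1, 2, 3): 18 + 5 + (-6) + 27 = 44
σ = (4, 1, 3, 2): 18 + 5 + 2 + 14 = 39
σ = (4, 2, 1, 3): 18 + (-5) + (-8) + 27 = 32
σ = (4, 2, 3, 1): 18 + (-5) + 2 + (-1) = 14
σ = (4, 3, 1, 2): 18 + (-3) + (-8) + 14 = 21
σ = (4, 3, 2, 1): 18 + (-3) + (-6) + (-1) = 8
Optimal value attained by: σ = (2, 1, 4, 3).
Answer: det⊕(M) = 74; verdict: NONSINGULAR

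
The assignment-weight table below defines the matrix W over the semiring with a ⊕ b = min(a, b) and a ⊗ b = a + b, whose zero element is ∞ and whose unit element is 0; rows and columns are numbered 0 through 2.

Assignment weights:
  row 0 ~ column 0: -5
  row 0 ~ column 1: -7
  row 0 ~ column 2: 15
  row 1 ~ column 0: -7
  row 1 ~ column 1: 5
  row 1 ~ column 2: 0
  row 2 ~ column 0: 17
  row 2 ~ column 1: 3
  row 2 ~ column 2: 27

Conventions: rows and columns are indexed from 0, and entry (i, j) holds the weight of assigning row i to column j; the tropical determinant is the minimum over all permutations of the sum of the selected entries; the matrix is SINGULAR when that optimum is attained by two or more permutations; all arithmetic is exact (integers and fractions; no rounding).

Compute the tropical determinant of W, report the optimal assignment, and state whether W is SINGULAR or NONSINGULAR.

σ = (0, 1, 2): (-5) + 5 + 27 = 27
σ = (0, 2, 1): (-5) + 0 + 3 = -2
σ = (1, 0, 2): (-7) + (-7) + 27 = 13
σ = (1, 2, 0): (-7) + 0 + 17 = 10
σ = (2, 0, 1): 15 + (-7) + 3 = 11
σ = (2, 1, 0): 15 + 5 + 17 = 37
Optimal value attained by: σ = (0, 2, 1).
Answer: det⊕(W) = -2; verdict: NONSINGULAR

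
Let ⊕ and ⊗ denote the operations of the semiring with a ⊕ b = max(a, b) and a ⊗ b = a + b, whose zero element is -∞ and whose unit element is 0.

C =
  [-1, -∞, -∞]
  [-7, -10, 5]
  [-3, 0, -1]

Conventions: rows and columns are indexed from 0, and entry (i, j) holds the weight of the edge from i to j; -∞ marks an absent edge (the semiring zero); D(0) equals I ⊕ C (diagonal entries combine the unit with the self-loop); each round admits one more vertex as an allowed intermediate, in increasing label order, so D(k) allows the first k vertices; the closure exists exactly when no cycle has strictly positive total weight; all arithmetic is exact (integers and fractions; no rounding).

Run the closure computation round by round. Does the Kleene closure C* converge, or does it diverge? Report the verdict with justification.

D(0):
  [0, -∞, -∞]
  [-7, 0, 5]
  [-3, 0, 0]
D(1):
  [0, -∞, -∞]
  [-7, 0, 5]
  [-3, 0, 0]
Detection: at round 2, diagonal entry (2, 2) turns strictly positive.
Key observation: the cycle 2->1->2 has total weight 0 + 5, which is strictly positive.
Answer: DIVERGES — positive cycle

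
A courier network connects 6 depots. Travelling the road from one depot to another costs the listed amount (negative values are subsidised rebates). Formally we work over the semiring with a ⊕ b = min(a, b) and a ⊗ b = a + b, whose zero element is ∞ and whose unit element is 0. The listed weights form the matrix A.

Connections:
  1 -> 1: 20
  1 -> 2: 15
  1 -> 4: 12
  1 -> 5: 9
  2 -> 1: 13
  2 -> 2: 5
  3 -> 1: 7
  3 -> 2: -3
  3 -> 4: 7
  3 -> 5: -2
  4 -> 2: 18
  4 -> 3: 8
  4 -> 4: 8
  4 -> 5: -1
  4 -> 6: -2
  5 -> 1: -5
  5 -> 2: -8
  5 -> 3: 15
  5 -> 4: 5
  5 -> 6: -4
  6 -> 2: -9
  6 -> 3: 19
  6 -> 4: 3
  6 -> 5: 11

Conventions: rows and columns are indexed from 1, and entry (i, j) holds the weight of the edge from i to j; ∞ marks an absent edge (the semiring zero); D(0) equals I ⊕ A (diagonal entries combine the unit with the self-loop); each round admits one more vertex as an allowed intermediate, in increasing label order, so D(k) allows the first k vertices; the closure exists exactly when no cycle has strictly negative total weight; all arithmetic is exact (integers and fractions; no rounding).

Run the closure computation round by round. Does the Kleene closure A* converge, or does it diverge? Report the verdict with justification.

D(0):
  [0, 15, ∞, 12, 9, ∞]
  [13, 0, ∞, ∞, ∞, ∞]
  [7, -3, 0, 7, -2, ∞]
  [∞, 18, 8, 0, -1, -2]
  [-5, -8, 15, 5, 0, -4]
  [∞, -9, 19, 3, 11, 0]
D(1):
  [0, 15, ∞, 12, 9, ∞]
  [13, 0, ∞, 25, 22, ∞]
  [7, -3, 0, 7, -2, ∞]
  [∞, 18, 8, 0, -1, -2]
  [-5, -8, 15, 5, 0, -4]
  [∞, -9, 19, 3, 11, 0]
D(2):
  [0, 15, ∞, 12, 9, ∞]
  [13, 0, ∞, 25, 22, ∞]
  [7, -3, 0, 7, -2, ∞]
  [31, 18, 8, 0, -1, -2]
  [-5, -8, 15, 5, 0, -4]
  [4, -9, 19, 3, 11, 0]
D(3):
  [0, 15, ∞, 12, 9, ∞]
  [13, 0, ∞, 25, 22, ∞]
  [7, -3, 0, 7, -2, ∞]
  [15, 5, 8, 0, -1, -2]
  [-5, -8, 15, 5, 0, -4]
  [4, -9, 19, 3, 11, 0]
D(4):
  [0, 15, 20, 12, 9, 10]
  [13, 0, 33, 25, 22, 23]
  [7, -3, 0, 7, -2, 5]
  [15, 5, 8, 0, -1, -2]
  [-5, -8, 13, 5, 0, -4]
  [4, -9, 11, 3, 2, 0]
Detection: at round 5, diagonal entry (6, 6) turns strictly negative.
Key observation: the cycle 6->4->5->6 has total weight 3 + (-1) + (-4), which is strictly negative.
Answer: DIVERGES — negative cycle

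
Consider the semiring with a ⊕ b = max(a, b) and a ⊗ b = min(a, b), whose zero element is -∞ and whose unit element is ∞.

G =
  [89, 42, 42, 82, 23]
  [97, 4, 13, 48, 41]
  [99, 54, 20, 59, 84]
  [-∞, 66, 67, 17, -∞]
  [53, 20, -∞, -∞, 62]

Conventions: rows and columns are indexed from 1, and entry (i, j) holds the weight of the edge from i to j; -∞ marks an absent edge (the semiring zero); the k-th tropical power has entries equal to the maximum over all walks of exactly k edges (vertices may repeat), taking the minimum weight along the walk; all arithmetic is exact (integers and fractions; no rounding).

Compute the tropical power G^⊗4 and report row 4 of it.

G^⊗2:
  [89, 66, 67, 82, 42]
  [89, 48, 48, 82, 41]
  [89, 59, 59, 82, 62]
  [67, 54, 20, 59, 67]
  [53, 42, 42, 53, 62]
G^⊗3:
  [89, 66, 67, 82, 67]
  [89, 66, 67, 82, 48]
  [89, 66, 67, 82, 62]
  [67, 59, 59, 67, 62]
  [53, 53, 53, 53, 62]
G^⊗4:
  [89, 66, 67, 82, 67]
  [89, 66, 67, 82, 67]
  [89, 66, 67, 82, 67]
  [67, 66, 67, 67, 62]
  [53, 53, 53, 53, 62]
Answer: row 4 of G^⊗4 = [67, 66, 67, 67, 62]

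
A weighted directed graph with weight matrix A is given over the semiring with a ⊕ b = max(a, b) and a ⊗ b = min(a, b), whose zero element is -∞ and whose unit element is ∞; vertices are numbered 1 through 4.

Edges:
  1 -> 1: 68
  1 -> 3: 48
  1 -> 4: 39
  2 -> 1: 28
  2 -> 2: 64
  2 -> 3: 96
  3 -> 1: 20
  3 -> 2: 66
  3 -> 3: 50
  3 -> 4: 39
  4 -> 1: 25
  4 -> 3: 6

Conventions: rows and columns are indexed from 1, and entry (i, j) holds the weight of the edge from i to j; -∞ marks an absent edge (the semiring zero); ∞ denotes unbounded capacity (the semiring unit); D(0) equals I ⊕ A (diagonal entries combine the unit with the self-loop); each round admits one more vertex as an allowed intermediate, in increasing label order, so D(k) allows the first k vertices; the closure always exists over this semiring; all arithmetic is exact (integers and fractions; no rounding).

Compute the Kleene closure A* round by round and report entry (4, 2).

D(0):
  [∞, -∞, 48, 39]
  [28, ∞, 96, -∞]
  [20, 66, ∞, 39]
  [25, -∞, 6, ∞]
D(1):
  [∞, -∞, 48, 39]
  [28, ∞, 96, 28]
  [20, 66, ∞, 39]
  [25, -∞, 25, ∞]
D(2):
  [∞, -∞, 48, 39]
  [28, ∞, 96, 28]
  [28, 66, ∞, 39]
  [25, -∞, 25, ∞]
D(3):
  [∞, 48, 48, 39]
  [28, ∞, 96, 39]
  [28, 66, ∞, 39]
  [25, 25, 25, ∞]
D(4):
  [∞, 48, 48, 39]
  [28, ∞, 96, 39]
  [28, 66, ∞, 39]
  [25, 25, 25, ∞]
Answer: A*[4][2] = 25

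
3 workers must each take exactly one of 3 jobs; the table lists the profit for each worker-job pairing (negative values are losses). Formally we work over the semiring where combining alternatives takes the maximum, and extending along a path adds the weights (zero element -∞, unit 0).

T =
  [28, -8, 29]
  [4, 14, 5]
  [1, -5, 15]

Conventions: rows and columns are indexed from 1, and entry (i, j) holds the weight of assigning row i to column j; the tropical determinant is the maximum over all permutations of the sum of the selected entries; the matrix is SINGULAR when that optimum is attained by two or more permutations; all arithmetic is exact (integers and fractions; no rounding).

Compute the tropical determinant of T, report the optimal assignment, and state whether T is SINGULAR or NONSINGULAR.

σ = (1, 2, 3): 28 + 14 + 15 = 57
σ = (1, 3, 2): 28 + 5 + (-5) = 28
σ = (2, 1, 3): (-8) + 4 + 15 = 11
σ = (2, 3, 1): (-8) + 5 + 1 = -2
σ = (3, 1, 2): 29 + 4 + (-5) = 28
σ = (3, 2, 1): 29 + 14 + 1 = 44
Optimal value attained by: σ = (1, 2, 3).
Answer: det⊕(T) = 57; verdict: NONSINGULAR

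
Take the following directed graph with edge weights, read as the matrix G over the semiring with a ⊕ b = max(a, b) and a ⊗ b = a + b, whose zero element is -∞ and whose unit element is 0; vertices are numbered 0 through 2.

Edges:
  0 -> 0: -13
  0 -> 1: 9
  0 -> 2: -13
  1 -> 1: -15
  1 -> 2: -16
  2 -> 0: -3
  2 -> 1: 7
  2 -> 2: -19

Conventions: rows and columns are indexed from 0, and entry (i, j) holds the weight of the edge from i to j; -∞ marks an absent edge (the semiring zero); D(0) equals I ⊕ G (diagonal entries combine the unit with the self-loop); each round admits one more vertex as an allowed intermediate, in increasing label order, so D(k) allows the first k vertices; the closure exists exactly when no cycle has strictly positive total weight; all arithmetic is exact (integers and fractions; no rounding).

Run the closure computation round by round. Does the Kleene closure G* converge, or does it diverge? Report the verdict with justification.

D(0):
  [0, 9, -13]
  [-∞, 0, -16]
  [-3, 7, 0]
D(1):
  [0, 9, -13]
  [-∞, 0, -16]
  [-3, 7, 0]
D(2):
  [0, 9, -7]
  [-∞, 0, -16]
  [-3, 7, 0]
D(3):
  [0, 9, -7]
  [-19, 0, -16]
  [-3, 7, 0]
Key observation: every diagonal entry stays at the unit through all rounds, so no improving cycle exists.
Answer: CONVERGES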